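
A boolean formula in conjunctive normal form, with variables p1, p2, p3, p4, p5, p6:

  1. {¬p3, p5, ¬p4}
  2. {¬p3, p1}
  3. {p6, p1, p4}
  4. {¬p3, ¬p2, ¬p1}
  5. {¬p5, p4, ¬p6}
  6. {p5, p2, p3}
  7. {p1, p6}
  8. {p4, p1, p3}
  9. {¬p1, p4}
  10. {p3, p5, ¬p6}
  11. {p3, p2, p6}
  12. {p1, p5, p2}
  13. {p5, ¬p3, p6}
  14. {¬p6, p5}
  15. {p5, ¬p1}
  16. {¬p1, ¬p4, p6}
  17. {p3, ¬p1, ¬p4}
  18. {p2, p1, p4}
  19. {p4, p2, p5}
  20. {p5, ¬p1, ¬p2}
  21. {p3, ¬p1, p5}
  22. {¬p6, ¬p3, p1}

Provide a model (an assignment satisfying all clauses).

p1=False  p2=False  p3=False  p4=True  p5=True  p6=True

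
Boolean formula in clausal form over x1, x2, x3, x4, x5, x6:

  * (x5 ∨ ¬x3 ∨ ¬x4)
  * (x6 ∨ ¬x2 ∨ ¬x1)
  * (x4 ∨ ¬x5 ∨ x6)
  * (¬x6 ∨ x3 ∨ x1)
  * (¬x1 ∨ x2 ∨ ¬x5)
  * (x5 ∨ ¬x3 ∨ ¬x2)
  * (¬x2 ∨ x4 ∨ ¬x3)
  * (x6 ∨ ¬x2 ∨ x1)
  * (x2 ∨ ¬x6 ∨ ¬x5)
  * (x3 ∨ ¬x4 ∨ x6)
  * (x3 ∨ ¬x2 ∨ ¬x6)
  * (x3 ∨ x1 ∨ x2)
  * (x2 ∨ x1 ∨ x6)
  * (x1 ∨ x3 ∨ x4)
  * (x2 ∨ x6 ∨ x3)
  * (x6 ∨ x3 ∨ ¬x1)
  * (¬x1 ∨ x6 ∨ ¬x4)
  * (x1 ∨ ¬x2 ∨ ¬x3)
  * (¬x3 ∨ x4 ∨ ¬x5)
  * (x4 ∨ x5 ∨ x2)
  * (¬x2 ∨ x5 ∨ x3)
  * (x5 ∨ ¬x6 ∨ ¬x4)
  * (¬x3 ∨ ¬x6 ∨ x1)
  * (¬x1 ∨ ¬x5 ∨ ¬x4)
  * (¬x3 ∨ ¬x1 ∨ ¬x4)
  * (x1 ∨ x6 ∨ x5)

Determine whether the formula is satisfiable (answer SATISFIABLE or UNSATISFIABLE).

UNSATISFIABLE

x3 = True:
  x1 = True:
    propagation gives x4=False, x2=False, x5=False; an empty clause results — contradiction.
  x1 = False:
    propagation gives x2=False, x6=True; an empty clause results — contradiction.
x3 = False:
  x6 = True:
    propagation gives x1=True, x2=False, x5=False, x4=True; an empty clause results — contradiction.
  x6 = False:
    propagation gives x4=False, x5=False, x1=True; an empty clause results — contradiction.
Every branch closes, so no satisfying assignment exists.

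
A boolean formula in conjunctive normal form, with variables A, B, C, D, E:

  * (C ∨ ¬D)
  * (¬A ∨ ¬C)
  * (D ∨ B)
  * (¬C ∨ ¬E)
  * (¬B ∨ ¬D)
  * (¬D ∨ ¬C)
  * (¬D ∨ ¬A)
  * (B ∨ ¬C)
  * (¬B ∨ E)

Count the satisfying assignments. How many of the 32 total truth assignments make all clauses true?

2

The models are:
  A=0 B=1 C=0 D=0 E=1
  A=1 B=1 C=0 D=0 E=1
Count: 2.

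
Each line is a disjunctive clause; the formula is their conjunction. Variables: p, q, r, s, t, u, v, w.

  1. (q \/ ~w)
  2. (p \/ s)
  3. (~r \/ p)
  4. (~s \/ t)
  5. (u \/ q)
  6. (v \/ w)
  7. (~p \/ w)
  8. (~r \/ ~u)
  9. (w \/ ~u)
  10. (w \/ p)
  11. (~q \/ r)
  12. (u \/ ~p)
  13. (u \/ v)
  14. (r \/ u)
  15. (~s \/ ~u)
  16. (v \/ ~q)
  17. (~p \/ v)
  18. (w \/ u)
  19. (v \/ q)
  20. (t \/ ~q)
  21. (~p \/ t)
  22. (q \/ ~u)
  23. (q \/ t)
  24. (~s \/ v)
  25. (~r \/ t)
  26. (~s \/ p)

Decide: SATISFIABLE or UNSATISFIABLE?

UNSATISFIABLE

u = True:
  propagation gives r=False, w=True, q=True; an empty clause results — contradiction.
u = False:
  propagation gives q=True, r=True, p=True; an empty clause results — contradiction.
Every branch closes, so no satisfying assignment exists.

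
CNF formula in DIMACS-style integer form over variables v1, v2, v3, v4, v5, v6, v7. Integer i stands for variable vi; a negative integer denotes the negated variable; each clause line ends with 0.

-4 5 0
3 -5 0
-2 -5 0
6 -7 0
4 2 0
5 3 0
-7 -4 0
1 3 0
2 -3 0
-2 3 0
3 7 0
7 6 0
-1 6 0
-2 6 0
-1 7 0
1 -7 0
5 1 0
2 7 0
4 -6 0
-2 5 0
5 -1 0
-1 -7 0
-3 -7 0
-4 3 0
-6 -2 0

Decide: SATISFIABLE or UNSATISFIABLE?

UNSATISFIABLE

v7 = True:
  propagation gives v6=True, v4=False; an empty clause results — contradiction.
v7 = False:
  propagation gives v3=True, v2=True, v5=False; an empty clause results — contradiction.
Every branch closes, so no satisfying assignment exists.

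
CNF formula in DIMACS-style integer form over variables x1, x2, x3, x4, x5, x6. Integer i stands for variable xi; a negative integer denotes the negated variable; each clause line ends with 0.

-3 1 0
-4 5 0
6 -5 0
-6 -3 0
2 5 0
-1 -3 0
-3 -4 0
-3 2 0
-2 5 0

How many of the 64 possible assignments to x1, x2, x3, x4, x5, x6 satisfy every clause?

Satisfying assignments:
  x1=F x2=F x3=F x4=F x5=T x6=T
  x1=F x2=F x3=F x4=T x5=T x6=T
  x1=F x2=T x3=F x4=F x5=T x6=T
  x1=F x2=T x3=F x4=T x5=T x6=T
  x1=T x2=F x3=F x4=F x5=T x6=T
  x1=T x2=F x3=F x4=T x5=T x6=T
  x1=T x2=T x3=F x4=F x5=T x6=T
  x1=T x2=T x3=F x4=T x5=T x6=T
Count: 8.

8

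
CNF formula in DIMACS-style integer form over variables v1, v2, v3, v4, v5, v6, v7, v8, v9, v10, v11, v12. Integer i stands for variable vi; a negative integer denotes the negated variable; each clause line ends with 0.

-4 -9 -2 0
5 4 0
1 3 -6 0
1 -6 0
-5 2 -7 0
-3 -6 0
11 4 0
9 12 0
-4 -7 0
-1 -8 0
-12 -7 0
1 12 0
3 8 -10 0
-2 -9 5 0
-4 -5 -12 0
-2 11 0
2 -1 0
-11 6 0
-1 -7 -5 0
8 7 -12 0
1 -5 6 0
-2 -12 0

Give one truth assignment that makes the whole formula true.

v1=False, v2=False, v3=False, v4=True, v5=False, v6=False, v7=False, v8=True, v9=False, v10=True, v11=False, v12=True

Check each clause:
  1. {¬v4, ¬v9, ¬v2} — ¬v2 is true.
  2. {v5, v4} — v4 is true.
  3. {¬v6, v3, v1} — ¬v6 is true.
  4. {v1, ¬v6} — ¬v6 is true.
  5. {v2, ¬v7, ¬v5} — ¬v7 is true.
  6. {¬v3, ¬v6} — ¬v6 is true.
  7. {v4, v11} — v4 is true.
  8. {v9, v12} — v12 is true.
  9. {¬v7, ¬v4} — ¬v7 is true.
  10. {¬v8, ¬v1} — ¬v1 is true.
  11. {¬v7, ¬v12} — ¬v7 is true.
  12. {v12, v1} — v12 is true.
  13. {v3, ¬v10, v8} — v8 is true.
  14. {¬v2, ¬v9, v5} — ¬v2 is true.
  15. {¬v4, ¬v12, ¬v5} — ¬v5 is true.
  16. {¬v2, v11} — ¬v2 is true.
  17. {v2, ¬v1} — ¬v1 is true.
  18. {¬v11, v6} — ¬v11 is true.
  19. {¬v5, ¬v7, ¬v1} — ¬v7 is true.
  20. {v7, ¬v12, v8} — v8 is true.
  21. {¬v5, v1, v6} — ¬v5 is true.
  22. {¬v12, ¬v2} — ¬v2 is true.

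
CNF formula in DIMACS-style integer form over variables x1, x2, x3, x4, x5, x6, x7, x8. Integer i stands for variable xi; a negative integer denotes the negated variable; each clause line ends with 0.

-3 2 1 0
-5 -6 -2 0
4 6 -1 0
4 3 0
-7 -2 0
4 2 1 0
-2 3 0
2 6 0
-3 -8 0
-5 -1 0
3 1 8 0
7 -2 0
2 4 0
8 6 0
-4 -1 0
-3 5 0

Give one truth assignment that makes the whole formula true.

x1 = F  x2 = F  x3 = F  x4 = T  x5 = T  x6 = T  x7 = T  x8 = T

Check each clause:
  1. (x1 \/ ~x3 \/ x2) — ~x3 is true.
  2. (~x5 \/ ~x6 \/ ~x2) — ~x2 is true.
  3. (x6 \/ ~x1 \/ x4) — x4 is true.
  4. (x4 \/ x3) — x4 is true.
  5. (~x2 \/ ~x7) — ~x2 is true.
  6. (x4 \/ x1 \/ x2) — x4 is true.
  7. (x3 \/ ~x2) — ~x2 is true.
  8. (x2 \/ x6) — x6 is true.
  9. (~x8 \/ ~x3) — ~x3 is true.
  10. (~x1 \/ ~x5) — ~x1 is true.
  11. (x8 \/ x1 \/ x3) — x8 is true.
  12. (x7 \/ ~x2) — ~x2 is true.
  13. (x2 \/ x4) — x4 is true.
  14. (x6 \/ x8) — x8 is true.
  15. (~x4 \/ ~x1) — ~x1 is true.
  16. (~x3 \/ x5) — ~x3 is true.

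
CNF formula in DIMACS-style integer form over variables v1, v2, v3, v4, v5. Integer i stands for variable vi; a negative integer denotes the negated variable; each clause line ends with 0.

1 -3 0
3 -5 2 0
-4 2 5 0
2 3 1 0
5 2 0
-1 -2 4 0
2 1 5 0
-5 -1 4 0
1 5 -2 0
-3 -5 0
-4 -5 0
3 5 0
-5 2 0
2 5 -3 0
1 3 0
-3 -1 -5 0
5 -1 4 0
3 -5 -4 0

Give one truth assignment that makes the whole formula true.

v1 = 1, v2 = 1, v3 = 1, v4 = 1, v5 = 0

Check each clause:
  1. (¬v3 ∨ v1) — v1 is true.
  2. (v2 ∨ ¬v5 ∨ v3) — v2 is true.
  3. (v2 ∨ ¬v4 ∨ v5) — v2 is true.
  4. (v2 ∨ v1 ∨ v3) — v1 is true.
  5. (v2 ∨ v5) — v2 is true.
  6. (¬v1 ∨ v4 ∨ ¬v2) — v4 is true.
  7. (v2 ∨ v1 ∨ v5) — v1 is true.
  8. (v4 ∨ ¬v1 ∨ ¬v5) — ¬v5 is true.
  9. (¬v2 ∨ v5 ∨ v1) — v1 is true.
  10. (¬v3 ∨ ¬v5) — ¬v5 is true.
  11. (¬v5 ∨ ¬v4) — ¬v5 is true.
  12. (v3 ∨ v5) — v3 is true.
  13. (¬v5 ∨ v2) — v2 is true.
  14. (v2 ∨ v5 ∨ ¬v3) — v2 is true.
  15. (v1 ∨ v3) — v1 is true.
  16. (¬v1 ∨ ¬v5 ∨ ¬v3) — ¬v5 is true.
  17. (¬v1 ∨ v4 ∨ v5) — v4 is true.
  18. (¬v4 ∨ ¬v5 ∨ v3) — v3 is true.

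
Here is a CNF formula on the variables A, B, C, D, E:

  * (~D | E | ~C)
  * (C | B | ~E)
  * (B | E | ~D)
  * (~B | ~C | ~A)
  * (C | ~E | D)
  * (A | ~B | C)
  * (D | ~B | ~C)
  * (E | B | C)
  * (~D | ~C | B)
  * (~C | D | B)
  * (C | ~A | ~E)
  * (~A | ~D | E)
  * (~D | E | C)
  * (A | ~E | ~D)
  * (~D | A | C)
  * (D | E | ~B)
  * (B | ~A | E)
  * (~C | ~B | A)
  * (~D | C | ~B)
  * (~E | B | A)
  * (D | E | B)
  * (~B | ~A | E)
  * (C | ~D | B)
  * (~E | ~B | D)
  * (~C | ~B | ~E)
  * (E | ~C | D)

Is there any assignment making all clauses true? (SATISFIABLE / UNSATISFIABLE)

B = True:
  C = True:
    propagation gives A=False; an empty clause results — contradiction.
  C = False:
    propagation gives A=True, E=False; an empty clause results — contradiction.
B = False:
  E = True:
    propagation gives C=True, D=False; an empty clause results — contradiction.
  E = False:
    propagation gives D=False; an empty clause results — contradiction.
Every branch closes, so no satisfying assignment exists.

UNSATISFIABLE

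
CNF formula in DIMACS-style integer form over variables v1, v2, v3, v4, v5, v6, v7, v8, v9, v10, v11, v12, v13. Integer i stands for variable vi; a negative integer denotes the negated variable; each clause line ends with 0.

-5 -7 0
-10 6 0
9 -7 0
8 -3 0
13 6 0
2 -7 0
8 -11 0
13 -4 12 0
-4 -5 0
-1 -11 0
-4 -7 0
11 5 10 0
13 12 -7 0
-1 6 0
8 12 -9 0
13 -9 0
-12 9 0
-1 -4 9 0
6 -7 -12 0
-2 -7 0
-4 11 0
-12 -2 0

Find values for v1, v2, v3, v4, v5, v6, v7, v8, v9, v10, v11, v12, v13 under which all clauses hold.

Pure literal: v1 appears only negated; assign v1 = False.
Pure literal: v3 appears only negated; assign v3 = False.
Set v2 = False and propagate.
  then v7 is forced to False.
Try v4 = False.
For the remaining variables, v5 = False, v6 = False, v8 = True, v9 = False, v10 = False, v11 = True, v12 = False, v13 = True works.

v1=False, v2=False, v3=False, v4=False, v5=False, v6=False, v7=False, v8=True, v9=False, v10=False, v11=True, v12=False, v13=True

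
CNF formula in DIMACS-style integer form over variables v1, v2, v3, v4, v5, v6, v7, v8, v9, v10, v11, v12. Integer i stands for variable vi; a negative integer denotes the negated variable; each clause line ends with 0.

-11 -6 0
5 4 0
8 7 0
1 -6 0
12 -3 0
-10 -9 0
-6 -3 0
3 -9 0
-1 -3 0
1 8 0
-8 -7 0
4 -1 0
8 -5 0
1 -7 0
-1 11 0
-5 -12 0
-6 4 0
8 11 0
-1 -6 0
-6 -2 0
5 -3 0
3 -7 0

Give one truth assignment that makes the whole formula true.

v1=F  v2=T  v3=F  v4=T  v5=F  v6=F  v7=F  v8=T  v9=F  v10=T  v11=T  v12=F

Check each clause:
  1. (¬v6 ∨ ¬v11) — ¬v6 is true.
  2. (v5 ∨ v4) — v4 is true.
  3. (v8 ∨ v7) — v8 is true.
  4. (¬v6 ∨ v1) — ¬v6 is true.
  5. (v12 ∨ ¬v3) — ¬v3 is true.
  6. (¬v10 ∨ ¬v9) — ¬v9 is true.
  7. (¬v3 ∨ ¬v6) — ¬v6 is true.
  8. (¬v9 ∨ v3) — ¬v9 is true.
  9. (¬v3 ∨ ¬v1) — ¬v3 is true.
  10. (v1 ∨ v8) — v8 is true.
  11. (¬v8 ∨ ¬v7) — ¬v7 is true.
  12. (v4 ∨ ¬v1) — v4 is true.
  13. (v8 ∨ ¬v5) — v8 is true.
  14. (¬v7 ∨ v1) — ¬v7 is true.
  15. (v11 ∨ ¬v1) — v11 is true.
  16. (¬v5 ∨ ¬v12) — ¬v5 is true.
  17. (v4 ∨ ¬v6) — ¬v6 is true.
  18. (v8 ∨ v11) — v8 is true.
  19. (¬v6 ∨ ¬v1) — ¬v6 is true.
  20. (¬v2 ∨ ¬v6) — ¬v6 is true.
  21. (v5 ∨ ¬v3) — ¬v3 is true.
  22. (¬v7 ∨ v3) — ¬v7 is true.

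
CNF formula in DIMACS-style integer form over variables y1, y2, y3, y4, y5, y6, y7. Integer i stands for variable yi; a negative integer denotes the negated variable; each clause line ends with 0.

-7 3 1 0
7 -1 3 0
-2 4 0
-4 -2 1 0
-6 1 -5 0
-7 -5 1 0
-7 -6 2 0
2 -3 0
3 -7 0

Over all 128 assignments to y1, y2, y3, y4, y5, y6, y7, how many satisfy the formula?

14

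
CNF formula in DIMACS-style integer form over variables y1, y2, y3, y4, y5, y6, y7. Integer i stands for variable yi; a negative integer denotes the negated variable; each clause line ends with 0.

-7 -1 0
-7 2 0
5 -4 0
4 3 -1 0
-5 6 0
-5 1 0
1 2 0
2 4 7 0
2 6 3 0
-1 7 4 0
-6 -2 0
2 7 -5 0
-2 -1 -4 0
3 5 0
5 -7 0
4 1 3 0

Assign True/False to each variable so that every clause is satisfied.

y1=F, y2=T, y3=T, y4=F, y5=F, y6=F, y7=F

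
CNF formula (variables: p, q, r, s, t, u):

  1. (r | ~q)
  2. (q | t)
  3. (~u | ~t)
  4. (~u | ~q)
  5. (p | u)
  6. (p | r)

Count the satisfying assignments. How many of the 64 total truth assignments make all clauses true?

8

Split on q, then u.
  q=T, u=T: a clause becomes empty — 0.
  q=T, u=F: remaining (p,r,s,t) ∈ {(T,T,F,F); (T,T,F,T); (T,T,T,F); (T,T,T,T)} — 4.
  q=F, u=T: a clause becomes empty — 0.
  q=F, u=F: remaining (p,r,s,t) ∈ {(T,F,F,T); (T,F,T,T); (T,T,F,T); (T,T,T,T)} — 4.
Total: 0 + 4 + 0 + 4 = 8.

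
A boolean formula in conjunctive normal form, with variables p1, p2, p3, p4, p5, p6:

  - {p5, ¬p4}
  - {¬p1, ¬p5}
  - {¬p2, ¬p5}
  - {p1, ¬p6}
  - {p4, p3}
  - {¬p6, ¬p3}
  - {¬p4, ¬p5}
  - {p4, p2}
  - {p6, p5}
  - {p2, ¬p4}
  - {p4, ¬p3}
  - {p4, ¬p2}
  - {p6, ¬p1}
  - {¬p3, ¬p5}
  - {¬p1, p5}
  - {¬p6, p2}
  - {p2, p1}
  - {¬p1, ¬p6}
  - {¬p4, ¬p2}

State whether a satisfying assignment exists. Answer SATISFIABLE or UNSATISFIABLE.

UNSATISFIABLE

p4 = True:
  propagation gives p5=True; an empty clause results — contradiction.
p4 = False:
  propagation gives p3=True; an empty clause results — contradiction.
Every branch closes, so no satisfying assignment exists.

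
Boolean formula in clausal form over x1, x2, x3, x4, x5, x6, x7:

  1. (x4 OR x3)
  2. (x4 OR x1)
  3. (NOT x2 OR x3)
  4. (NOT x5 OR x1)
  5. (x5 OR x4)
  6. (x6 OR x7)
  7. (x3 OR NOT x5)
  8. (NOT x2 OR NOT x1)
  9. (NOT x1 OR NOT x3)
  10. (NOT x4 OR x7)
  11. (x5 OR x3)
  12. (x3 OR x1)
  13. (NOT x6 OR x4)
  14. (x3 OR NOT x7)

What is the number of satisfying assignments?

Satisfying assignments:
  x1=0 x2=0 x3=1 x4=1 x5=0 x6=0 x7=1
  x1=0 x2=0 x3=1 x4=1 x5=0 x6=1 x7=1
  x1=0 x2=1 x3=1 x4=1 x5=0 x6=0 x7=1
  x1=0 x2=1 x3=1 x4=1 x5=0 x6=1 x7=1
That's 4 in total.

4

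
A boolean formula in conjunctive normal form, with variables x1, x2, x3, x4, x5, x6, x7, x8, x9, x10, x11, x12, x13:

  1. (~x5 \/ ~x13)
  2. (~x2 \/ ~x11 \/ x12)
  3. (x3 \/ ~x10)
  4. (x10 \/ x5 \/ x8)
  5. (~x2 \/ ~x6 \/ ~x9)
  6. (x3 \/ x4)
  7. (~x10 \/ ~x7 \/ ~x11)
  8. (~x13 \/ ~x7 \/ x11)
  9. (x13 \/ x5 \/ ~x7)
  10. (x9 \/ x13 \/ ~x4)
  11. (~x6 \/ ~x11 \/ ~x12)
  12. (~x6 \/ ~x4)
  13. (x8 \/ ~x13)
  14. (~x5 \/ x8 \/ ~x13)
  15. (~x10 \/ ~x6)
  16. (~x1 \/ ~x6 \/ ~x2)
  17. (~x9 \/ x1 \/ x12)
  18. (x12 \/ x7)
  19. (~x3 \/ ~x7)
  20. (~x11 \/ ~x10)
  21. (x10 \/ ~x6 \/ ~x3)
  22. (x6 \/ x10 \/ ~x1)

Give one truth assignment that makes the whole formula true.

x1=False, x2=True, x3=True, x4=True, x5=True, x6=False, x7=False, x8=False, x9=True, x10=False, x11=False, x12=True, x13=False

Branch on x1: take x1 = False.
Set x2 = True and propagate.
The remaining clauses are satisfied by x3 = True, x4 = True, x5 = True, x6 = False, x7 = False, x8 = False, x9 = True, x10 = False, x11 = False, x12 = True, x13 = False.
Every clause has at least one true literal under this assignment.
Check each clause:
  1. (~x5 \/ ~x13) — ~x13 is true.
  2. (~x11 \/ ~x2 \/ x12) — x12 is true.
  3. (x3 \/ ~x10) — x3 is true.
  4. (x8 \/ x10 \/ x5) — x5 is true.
  5. (~x6 \/ ~x9 \/ ~x2) — ~x6 is true.
  6. (x4 \/ x3) — x3 is true.
  7. (~x7 \/ ~x10 \/ ~x11) — ~x7 is true.
  8. (~x13 \/ ~x7 \/ x11) — ~x7 is true.
  9. (~x7 \/ x13 \/ x5) — ~x7 is true.
  10. (x13 \/ ~x4 \/ x9) — x9 is true.
  11. (~x11 \/ ~x12 \/ ~x6) — ~x6 is true.
  12. (~x6 \/ ~x4) — ~x6 is true.
  13. (x8 \/ ~x13) — ~x13 is true.
  14. (~x5 \/ x8 \/ ~x13) — ~x13 is true.
  15. (~x10 \/ ~x6) — ~x6 is true.
  16. (~x1 \/ ~x2 \/ ~x6) — ~x6 is true.
  17. (x12 \/ ~x9 \/ x1) — x12 is true.
  18. (x12 \/ x7) — x12 is true.
  19. (~x3 \/ ~x7) — ~x7 is true.
  20. (~x10 \/ ~x11) — ~x11 is true.
  21. (x10 \/ ~x3 \/ ~x6) — ~x6 is true.
  22. (~x1 \/ x6 \/ x10) — ~x1 is true.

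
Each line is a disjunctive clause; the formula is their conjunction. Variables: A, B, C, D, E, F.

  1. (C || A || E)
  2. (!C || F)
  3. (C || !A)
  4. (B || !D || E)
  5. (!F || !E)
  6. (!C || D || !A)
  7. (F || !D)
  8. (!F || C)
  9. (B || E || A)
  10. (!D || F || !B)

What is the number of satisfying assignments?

5

The models are:
  A=F B=F C=F D=F E=T F=F
  A=F B=T C=F D=F E=T F=F
  A=F B=T C=T D=F E=F F=T
  A=F B=T C=T D=T E=F F=T
  A=T B=T C=T D=T E=F F=T
That's 5 in total.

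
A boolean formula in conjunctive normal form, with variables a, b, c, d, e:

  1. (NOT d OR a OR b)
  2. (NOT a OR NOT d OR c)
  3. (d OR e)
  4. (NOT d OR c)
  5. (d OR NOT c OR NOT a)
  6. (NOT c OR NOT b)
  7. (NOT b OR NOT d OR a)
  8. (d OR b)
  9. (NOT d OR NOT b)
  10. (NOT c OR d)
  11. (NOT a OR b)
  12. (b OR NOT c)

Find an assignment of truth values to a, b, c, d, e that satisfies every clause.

a=True, b=True, c=False, d=False, e=True

Pure literal: e appears only positively; assign e = True.
Set a = True and propagate.
  then b is forced to True.
  then c is forced to False.
  then d is forced to False.
Every clause has at least one true literal under this assignment.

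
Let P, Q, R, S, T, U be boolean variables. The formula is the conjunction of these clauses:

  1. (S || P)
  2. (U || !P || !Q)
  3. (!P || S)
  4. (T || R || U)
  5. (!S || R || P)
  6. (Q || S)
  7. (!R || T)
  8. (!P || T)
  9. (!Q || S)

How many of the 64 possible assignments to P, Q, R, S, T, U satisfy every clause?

Case analysis on P and S:
  P=1, S=1: R free; 3 ways for (Q,T,U) × 2^1 = 6.
  P=1, S=0: a clause becomes empty — 0.
  P=0, S=1: remaining (Q,R,T,U) ∈ {(0,1,1,0); (0,1,1,1); (1,1,1,0); (1,1,1,1)} — 4.
  P=0, S=0: a clause becomes empty — 0.
Total: 6 + 0 + 4 + 0 = 10.

10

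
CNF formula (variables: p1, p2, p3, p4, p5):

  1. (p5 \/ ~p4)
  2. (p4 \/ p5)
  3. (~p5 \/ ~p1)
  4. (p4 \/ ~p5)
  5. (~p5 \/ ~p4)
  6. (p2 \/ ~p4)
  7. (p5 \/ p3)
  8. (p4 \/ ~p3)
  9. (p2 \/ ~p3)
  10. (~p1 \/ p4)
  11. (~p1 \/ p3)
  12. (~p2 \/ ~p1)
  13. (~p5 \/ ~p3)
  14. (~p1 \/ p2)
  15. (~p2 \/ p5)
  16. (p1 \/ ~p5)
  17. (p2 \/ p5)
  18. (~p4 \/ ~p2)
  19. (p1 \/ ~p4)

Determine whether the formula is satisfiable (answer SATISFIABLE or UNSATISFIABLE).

p5 = True:
  propagation gives p1=False; an empty clause results — contradiction.
p5 = False:
  propagation gives p4=False; an empty clause results — contradiction.
Every branch closes, so no satisfying assignment exists.

UNSATISFIABLE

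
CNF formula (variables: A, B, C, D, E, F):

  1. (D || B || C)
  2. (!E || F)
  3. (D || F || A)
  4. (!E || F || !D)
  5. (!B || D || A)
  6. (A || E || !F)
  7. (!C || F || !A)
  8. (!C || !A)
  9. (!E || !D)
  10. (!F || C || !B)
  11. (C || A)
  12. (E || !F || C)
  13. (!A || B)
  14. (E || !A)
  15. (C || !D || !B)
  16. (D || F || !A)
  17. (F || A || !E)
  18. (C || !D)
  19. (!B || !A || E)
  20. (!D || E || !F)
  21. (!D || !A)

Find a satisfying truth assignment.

Set A = False and propagate.
  then C is forced to True.
Branch on B: take B = False.
For the remaining variables, D = True, E = False, F = False works.
Every clause has at least one true literal under this assignment.
Check each clause:
  1. (D || B || C) — C is true.
  2. (!E || F) — !E is true.
  3. (A || F || D) — D is true.
  4. (F || !D || !E) — !E is true.
  5. (D || A || !B) — D is true.
  6. (E || !F || A) — !F is true.
  7. (F || !A || !C) — !A is true.
  8. (!A || !C) — !A is true.
  9. (!D || !E) — !E is true.
  10. (!B || C || !F) — !F is true.
  11. (A || C) — C is true.
  12. (C || E || !F) — !F is true.
  13. (!A || B) — !A is true.
  14. (E || !A) — !A is true.
  15. (!D || !B || C) — C is true.
  16. (!A || F || D) — D is true.
  17. (F || !E || A) — !E is true.
  18. (!D || C) — C is true.
  19. (!A || !B || E) — !B is true.
  20. (!F || E || !D) — !F is true.
  21. (!A || !D) — !A is true.

A = F  B = F  C = T  D = T  E = F  F = F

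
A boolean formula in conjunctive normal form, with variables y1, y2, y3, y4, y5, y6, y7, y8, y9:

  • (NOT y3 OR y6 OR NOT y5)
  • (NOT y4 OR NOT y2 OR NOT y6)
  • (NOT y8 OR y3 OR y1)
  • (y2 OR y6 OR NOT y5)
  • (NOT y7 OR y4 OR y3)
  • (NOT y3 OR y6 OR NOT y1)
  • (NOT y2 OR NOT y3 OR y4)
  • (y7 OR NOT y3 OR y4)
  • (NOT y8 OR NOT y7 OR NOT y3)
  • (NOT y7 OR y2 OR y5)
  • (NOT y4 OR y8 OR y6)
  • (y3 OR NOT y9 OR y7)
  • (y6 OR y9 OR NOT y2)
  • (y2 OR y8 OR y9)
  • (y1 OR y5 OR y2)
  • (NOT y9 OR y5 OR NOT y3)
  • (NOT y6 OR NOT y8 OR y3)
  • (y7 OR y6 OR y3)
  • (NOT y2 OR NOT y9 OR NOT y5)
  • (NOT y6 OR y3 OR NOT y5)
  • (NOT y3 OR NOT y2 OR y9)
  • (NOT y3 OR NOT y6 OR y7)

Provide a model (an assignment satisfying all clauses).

y1=True, y2=True, y3=False, y4=False, y5=False, y6=True, y7=False, y8=False, y9=False

Branch on y1: take y1 = True.
Branch on y2: take y2 = True.
Branch on y3: take y3 = False.
The remaining clauses are satisfied by y4 = False, y5 = False, y6 = True, y7 = False, y8 = False, y9 = False.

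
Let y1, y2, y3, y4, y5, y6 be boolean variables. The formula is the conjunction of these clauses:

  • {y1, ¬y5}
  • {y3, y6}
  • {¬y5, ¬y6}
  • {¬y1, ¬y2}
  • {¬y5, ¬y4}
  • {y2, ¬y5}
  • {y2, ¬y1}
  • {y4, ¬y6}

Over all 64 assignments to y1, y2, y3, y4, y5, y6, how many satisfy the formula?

Case analysis on y5 and y1:
  y5=T, y1=T: a clause becomes empty — 0.
  y5=T, y1=F: a clause becomes empty — 0.
  y5=F, y1=T: a clause becomes empty — 0.
  y5=F, y1=F: y2 free; 4 ways for (y3,y4,y6) × 2^1 = 8.
Total: 0 + 0 + 0 + 8 = 8.

8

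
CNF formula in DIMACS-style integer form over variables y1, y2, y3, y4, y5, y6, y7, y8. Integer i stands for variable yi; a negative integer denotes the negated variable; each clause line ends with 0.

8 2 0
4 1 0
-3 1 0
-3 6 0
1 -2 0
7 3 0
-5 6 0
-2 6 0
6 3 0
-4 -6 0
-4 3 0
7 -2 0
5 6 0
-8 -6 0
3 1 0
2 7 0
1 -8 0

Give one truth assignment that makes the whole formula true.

Pure literal: y1 appears only positively; assign y1 = True.
y7 occurs only positively in the remaining clauses — set y7 = True.
Set y2 = True and propagate.
  then y6 is forced to True.
  then y4 is forced to False.
  then y8 is forced to False.
y3, y5 are now unconstrained; take y3 = False, y5 = True.
Every clause has at least one true literal under this assignment.
Check each clause:
  1. (y8 || y2) — y2 is true.
  2. (y1 || y4) — y1 is true.
  3. (!y3 || y1) — y1 is true.
  4. (!y3 || y6) — !y3 is true.
  5. (y1 || !y2) — y1 is true.
  6. (y7 || y3) — y7 is true.
  7. (!y5 || y6) — y6 is true.
  8. (y6 || !y2) — y6 is true.
  9. (y6 || y3) — y6 is true.
  10. (!y4 || !y6) — !y4 is true.
  11. (!y4 || y3) — !y4 is true.
  12. (!y2 || y7) — y7 is true.
  13. (y5 || y6) — y5 is true.
  14. (!y6 || !y8) — !y8 is true.
  15. (y3 || y1) — y1 is true.
  16. (y2 || y7) — y2 is true.
  17. (!y8 || y1) — !y8 is true.

y1=T  y2=T  y3=F  y4=F  y5=T  y6=T  y7=T  y8=F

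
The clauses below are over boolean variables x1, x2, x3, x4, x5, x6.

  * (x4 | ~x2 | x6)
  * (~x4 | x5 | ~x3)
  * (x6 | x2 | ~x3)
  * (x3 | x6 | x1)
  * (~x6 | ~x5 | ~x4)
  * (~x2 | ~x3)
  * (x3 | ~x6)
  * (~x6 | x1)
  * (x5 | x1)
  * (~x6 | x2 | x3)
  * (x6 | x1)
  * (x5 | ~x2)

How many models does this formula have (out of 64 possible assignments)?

7

Case analysis on x6 and x3:
  x6=1, x3=1: remaining (x1,x2,x4,x5) ∈ {(1,0,0,0); (1,0,0,1)} — 2.
  x6=1, x3=0: a clause becomes empty — 0.
  x6=0, x3=1: a clause becomes empty — 0.
  x6=0, x3=0: 5 of the 16 assignments to (x1,x2,x4,x5) work.
Total: 2 + 0 + 0 + 5 = 7.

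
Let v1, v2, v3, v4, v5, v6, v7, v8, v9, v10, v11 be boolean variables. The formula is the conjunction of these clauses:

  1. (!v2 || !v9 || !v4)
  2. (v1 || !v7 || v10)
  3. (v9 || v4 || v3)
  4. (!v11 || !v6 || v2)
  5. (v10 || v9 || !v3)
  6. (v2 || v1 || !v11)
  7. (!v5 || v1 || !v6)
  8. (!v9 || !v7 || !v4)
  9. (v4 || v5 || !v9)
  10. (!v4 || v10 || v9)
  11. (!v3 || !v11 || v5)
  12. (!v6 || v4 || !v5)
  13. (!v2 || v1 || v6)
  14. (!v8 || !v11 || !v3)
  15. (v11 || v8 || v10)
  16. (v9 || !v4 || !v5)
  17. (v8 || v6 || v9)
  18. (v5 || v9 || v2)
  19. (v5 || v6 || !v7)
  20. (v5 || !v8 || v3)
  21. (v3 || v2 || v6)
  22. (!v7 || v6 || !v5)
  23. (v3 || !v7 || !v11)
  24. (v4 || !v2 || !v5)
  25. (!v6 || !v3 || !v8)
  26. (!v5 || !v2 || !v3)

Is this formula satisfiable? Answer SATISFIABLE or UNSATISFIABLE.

Pure literal: v1 appears only positively; assign v1 = True.
v7 occurs only negated in the remaining clauses — set v7 = False.
Try v2 = True.
Branch on v3: take v3 = True.
  then v5 is forced to False.
  then v11 is forced to False.
Branch on v4: take v4 = True.
  then v9 is forced to False.
  then v10 is forced to True.
The remaining clauses are satisfied by v6 = False, v8 = True.
So v1 = True, v2 = True, v3 = True, v4 = True, v5 = False, v6 = False, v7 = False, v8 = True, v9 = False, v10 = True, v11 = False is a satisfying assignment.

SATISFIABLE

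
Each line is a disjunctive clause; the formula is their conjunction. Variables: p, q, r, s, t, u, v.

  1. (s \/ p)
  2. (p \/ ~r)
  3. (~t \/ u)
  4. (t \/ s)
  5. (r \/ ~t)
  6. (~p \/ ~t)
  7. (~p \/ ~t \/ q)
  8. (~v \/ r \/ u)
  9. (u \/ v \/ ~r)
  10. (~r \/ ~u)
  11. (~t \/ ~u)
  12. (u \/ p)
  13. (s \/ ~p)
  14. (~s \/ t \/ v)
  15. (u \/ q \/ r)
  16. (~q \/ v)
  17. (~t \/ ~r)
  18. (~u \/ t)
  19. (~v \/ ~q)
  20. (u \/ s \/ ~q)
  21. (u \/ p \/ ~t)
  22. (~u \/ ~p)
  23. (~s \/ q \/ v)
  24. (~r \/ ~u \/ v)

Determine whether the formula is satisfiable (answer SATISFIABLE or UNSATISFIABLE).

SATISFIABLE

Try p = True.
  then t is forced to False.
  then s is forced to True.
  then v is forced to True.
  then u is forced to False.
  then r is forced to True.
  then q is forced to False.
So p=T, q=F, r=T, s=T, t=F, u=F, v=T is a satisfying assignment.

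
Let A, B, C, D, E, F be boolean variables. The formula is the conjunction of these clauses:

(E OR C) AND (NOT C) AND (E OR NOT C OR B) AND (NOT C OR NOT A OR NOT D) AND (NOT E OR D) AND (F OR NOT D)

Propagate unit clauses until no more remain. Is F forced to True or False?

True

Unit clause (NOT C) sets C = False.
(E OR C) with C = False leaves only E, so E = True.
(D OR NOT E): since E = True, the clause reduces to (D). D = True.
(NOT D OR F) with D = True leaves only F, so F = True.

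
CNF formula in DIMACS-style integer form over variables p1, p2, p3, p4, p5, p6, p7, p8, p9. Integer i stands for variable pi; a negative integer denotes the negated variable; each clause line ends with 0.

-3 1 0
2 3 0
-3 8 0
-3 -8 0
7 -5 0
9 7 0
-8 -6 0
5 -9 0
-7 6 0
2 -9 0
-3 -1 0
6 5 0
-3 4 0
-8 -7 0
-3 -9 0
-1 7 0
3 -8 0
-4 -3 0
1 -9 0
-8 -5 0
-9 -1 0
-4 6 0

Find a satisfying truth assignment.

p1=False, p2=True, p3=False, p4=True, p5=True, p6=True, p7=True, p8=False, p9=False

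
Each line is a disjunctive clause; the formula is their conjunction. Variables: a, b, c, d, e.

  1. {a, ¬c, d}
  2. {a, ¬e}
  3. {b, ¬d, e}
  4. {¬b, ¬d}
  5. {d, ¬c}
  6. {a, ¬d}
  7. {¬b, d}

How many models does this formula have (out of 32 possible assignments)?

5

The models are:
  a=0 b=0 c=0 d=0 e=0
  a=1 b=0 c=0 d=0 e=0
  a=1 b=0 c=0 d=0 e=1
  a=1 b=0 c=0 d=1 e=1
  a=1 b=0 c=1 d=1 e=1
Count: 5.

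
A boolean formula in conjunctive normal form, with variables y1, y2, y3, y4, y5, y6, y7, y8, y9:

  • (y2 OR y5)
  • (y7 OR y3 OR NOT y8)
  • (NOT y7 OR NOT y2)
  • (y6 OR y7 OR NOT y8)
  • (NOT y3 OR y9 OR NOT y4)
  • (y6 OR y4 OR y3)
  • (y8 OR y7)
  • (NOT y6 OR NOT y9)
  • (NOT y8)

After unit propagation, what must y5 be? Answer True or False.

(NOT y8) stands alone — y8 = False.
(y7 OR y8) with y8 = False leaves only y7, so y7 = True.
From (NOT y2 OR NOT y7) and y7 = True: y2 = False.
In (y5 OR y2), y2 is now false; y5 must hold, so y5 = True.

True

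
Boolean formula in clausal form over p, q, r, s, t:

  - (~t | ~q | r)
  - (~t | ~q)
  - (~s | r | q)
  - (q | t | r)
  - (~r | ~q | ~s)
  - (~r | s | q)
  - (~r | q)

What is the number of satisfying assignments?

8

Split on q, then r.
  q=T, r=T: remaining (p,s,t) ∈ {(F,F,F); (T,F,F)} — 2.
  q=T, r=F: remaining (p,s,t) ∈ {(F,F,F); (F,T,F); (T,F,F); (T,T,F)} — 4.
  q=F, r=T: a clause becomes empty — 0.
  q=F, r=F: remaining (p,s,t) ∈ {(F,F,T); (T,F,T)} — 2.
Total: 2 + 4 + 0 + 2 = 8.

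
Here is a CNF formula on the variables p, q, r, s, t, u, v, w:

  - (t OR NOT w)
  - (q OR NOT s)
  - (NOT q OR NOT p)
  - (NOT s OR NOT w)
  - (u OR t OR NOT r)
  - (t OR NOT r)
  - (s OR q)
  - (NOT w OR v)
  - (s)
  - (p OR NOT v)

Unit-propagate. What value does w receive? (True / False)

Unit clause (s) sets s = True.
From (NOT s OR q) and s = True: q = True.
(NOT q OR NOT p): since q = True, the clause reduces to (NOT p). p = False.
In (NOT w OR NOT s), NOT s is now false; NOT w must hold, so w = False.

False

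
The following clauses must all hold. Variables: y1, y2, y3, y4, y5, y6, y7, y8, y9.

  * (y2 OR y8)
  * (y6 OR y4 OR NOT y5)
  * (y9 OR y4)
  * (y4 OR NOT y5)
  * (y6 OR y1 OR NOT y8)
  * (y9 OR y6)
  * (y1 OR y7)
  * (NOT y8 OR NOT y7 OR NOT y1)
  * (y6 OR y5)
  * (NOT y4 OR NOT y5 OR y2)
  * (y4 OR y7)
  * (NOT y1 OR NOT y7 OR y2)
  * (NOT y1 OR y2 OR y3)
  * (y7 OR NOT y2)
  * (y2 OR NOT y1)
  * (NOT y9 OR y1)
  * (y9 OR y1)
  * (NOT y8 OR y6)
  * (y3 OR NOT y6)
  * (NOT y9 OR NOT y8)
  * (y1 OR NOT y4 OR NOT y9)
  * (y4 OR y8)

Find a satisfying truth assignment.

y1=True, y2=True, y3=True, y4=True, y5=False, y6=True, y7=True, y8=False, y9=False

y3 occurs only positively in the remaining clauses — set y3 = True.
Branch on y1: take y1 = True.
  then y2 is forced to True.
  then y7 is forced to True.
  then y8 is forced to False.
  then y4 is forced to True.
Try y5 = False.
  then y6 is forced to True.
y9 is now unconstrained; take y9 = False.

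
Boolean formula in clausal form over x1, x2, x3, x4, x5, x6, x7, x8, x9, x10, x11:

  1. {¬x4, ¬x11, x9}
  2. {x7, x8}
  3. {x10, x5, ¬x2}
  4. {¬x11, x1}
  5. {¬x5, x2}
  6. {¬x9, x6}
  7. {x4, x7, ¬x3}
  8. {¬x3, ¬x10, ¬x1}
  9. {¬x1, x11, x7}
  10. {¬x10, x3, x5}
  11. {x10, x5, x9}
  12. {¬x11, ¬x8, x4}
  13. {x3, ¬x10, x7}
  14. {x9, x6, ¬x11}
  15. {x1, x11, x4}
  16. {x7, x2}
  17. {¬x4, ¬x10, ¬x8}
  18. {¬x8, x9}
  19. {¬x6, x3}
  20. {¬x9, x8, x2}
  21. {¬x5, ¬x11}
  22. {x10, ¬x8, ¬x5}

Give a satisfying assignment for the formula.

x1=F, x2=T, x3=T, x4=T, x5=T, x6=T, x7=T, x8=F, x9=T, x10=F, x11=F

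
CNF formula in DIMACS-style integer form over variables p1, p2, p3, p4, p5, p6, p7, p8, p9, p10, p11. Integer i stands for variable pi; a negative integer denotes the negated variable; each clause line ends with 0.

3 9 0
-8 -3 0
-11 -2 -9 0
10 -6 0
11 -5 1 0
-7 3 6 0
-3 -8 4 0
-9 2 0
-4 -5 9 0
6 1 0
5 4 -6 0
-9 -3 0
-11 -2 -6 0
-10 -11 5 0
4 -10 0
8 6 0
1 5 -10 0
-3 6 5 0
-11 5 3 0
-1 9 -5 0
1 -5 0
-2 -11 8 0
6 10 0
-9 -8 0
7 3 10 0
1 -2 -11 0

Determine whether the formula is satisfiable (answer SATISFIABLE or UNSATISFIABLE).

SATISFIABLE

Set p1 = True and propagate.
Try p2 = False.
  then p9 is forced to False.
  then p3 is forced to True.
  then p8 is forced to False.
  then p6 is forced to True.
  then p10 is forced to True.
  then p4 is forced to True.
  then p5 is forced to False.
  then p11 is forced to False.
p7 is now unconstrained; take p7 = True.
Every clause has at least one true literal under this assignment.
So p1=True, p2=False, p3=True, p4=True, p5=False, p6=True, p7=True, p8=False, p9=False, p10=True, p11=False is a satisfying assignment.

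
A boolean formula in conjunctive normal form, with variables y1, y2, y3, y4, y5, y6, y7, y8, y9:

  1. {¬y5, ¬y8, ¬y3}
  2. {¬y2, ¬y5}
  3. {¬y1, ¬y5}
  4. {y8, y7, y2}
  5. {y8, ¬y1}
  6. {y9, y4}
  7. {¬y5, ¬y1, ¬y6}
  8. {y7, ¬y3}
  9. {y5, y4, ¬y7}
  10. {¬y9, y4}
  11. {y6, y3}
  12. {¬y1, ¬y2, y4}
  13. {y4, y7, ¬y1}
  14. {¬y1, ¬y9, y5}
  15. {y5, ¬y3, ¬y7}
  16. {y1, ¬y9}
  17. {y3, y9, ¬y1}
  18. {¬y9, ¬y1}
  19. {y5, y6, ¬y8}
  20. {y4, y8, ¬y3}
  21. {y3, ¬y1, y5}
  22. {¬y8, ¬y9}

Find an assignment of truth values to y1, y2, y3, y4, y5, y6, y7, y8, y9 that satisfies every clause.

y1=False, y2=True, y3=False, y4=True, y5=False, y6=True, y7=False, y8=False, y9=False

Check each clause:
  1. {¬y8, ¬y5, ¬y3} — ¬y8 is true.
  2. {¬y5, ¬y2} — ¬y5 is true.
  3. {¬y5, ¬y1} — ¬y5 is true.
  4. {y7, y8, y2} — y2 is true.
  5. {y8, ¬y1} — ¬y1 is true.
  6. {y4, y9} — y4 is true.
  7. {¬y6, ¬y1, ¬y5} — ¬y5 is true.
  8. {y7, ¬y3} — ¬y3 is true.
  9. {¬y7, y4, y5} — ¬y7 is true.
  10. {y4, ¬y9} — y4 is true.
  11. {y6, y3} — y6 is true.
  12. {¬y2, ¬y1, y4} — y4 is true.
  13. {y4, ¬y1, y7} — y4 is true.
  14. {y5, ¬y9, ¬y1} — ¬y1 is true.
  15. {y5, ¬y7, ¬y3} — ¬y7 is true.
  16. {y1, ¬y9} — ¬y9 is true.
  17. {y3, ¬y1, y9} — ¬y1 is true.
  18. {¬y1, ¬y9} — ¬y1 is true.
  19. {y6, ¬y8, y5} — ¬y8 is true.
  20. {y4, ¬y3, y8} — y4 is true.
  21. {y3, ¬y1, y5} — ¬y1 is true.
  22. {¬y8, ¬y9} — ¬y8 is true.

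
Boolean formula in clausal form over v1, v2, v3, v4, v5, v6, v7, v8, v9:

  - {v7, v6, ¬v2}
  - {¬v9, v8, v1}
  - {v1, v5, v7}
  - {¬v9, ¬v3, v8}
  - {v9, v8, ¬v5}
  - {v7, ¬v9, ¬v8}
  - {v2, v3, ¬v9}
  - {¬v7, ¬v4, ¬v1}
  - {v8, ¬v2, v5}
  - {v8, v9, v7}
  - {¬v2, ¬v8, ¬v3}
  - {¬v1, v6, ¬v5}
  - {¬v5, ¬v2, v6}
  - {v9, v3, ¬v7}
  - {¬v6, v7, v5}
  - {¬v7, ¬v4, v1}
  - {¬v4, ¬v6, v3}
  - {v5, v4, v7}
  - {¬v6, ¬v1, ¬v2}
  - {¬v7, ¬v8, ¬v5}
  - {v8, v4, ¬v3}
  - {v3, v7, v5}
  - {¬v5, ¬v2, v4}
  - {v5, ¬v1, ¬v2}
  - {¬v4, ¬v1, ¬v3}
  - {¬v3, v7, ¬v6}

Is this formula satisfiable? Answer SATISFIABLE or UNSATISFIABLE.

Try v1 = True.
Set v2 = False and propagate.
The remaining clauses are satisfied by v3 = False, v4 = False, v5 = True, v6 = True, v7 = False, v8 = True, v9 = False.
Every clause has at least one true literal under this assignment.
So v1 = True, v2 = False, v3 = False, v4 = False, v5 = True, v6 = True, v7 = False, v8 = True, v9 = False is a satisfying assignment.

SATISFIABLE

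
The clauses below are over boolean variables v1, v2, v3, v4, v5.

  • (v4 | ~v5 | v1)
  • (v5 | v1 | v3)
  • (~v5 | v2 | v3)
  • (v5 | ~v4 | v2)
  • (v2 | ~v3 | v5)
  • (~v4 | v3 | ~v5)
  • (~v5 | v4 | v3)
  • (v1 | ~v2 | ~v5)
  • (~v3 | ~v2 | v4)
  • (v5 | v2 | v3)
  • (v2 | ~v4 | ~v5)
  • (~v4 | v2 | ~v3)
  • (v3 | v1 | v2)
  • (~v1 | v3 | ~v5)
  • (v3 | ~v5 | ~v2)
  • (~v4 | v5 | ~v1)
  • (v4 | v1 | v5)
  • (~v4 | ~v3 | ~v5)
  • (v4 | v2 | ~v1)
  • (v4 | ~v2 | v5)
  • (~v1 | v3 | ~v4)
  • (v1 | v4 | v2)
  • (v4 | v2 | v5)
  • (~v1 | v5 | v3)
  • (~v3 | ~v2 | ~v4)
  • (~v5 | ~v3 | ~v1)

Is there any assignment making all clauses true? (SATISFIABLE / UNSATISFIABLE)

v5 = True:
  v3 = True:
    propagation gives v4=False, v1=True; an empty clause results — contradiction.
  v3 = False:
    propagation gives v2=True; an empty clause results — contradiction.
v5 = False:
  v2 = True:
    propagation gives v4=True, v1=False, v3=True; an empty clause results — contradiction.
  v2 = False:
    propagation gives v4=False; an empty clause results — contradiction.
Every branch closes, so no satisfying assignment exists.

UNSATISFIABLE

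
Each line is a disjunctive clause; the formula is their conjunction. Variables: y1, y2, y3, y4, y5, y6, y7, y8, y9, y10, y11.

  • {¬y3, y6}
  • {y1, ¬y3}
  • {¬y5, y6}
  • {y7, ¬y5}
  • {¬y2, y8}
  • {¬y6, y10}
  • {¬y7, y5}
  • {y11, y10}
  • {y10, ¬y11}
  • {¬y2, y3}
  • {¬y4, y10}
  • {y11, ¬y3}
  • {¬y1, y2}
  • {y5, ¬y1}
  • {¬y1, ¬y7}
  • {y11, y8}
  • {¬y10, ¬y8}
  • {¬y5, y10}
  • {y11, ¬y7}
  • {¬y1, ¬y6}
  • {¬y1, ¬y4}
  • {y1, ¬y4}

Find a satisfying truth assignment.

Pure literal: y4 appears only negated; assign y4 = False.
Branch on y1: take y1 = False.
  then y3 is forced to False.
  then y2 is forced to False.
Try y5 = False.
  then y7 is forced to False.
For the remaining variables, y6 = True, y8 = False, y9 = False, y10 = True, y11 = True works.
Every clause has at least one true literal under this assignment.

y1=0  y2=0  y3=0  y4=0  y5=0  y6=1  y7=0  y8=0  y9=0  y10=1  y11=1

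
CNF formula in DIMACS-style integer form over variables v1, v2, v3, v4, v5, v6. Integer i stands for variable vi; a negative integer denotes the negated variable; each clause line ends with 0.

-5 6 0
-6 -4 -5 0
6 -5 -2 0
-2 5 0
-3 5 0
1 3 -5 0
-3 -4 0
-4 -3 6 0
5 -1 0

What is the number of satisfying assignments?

Split on v5, then v3.
  v5=1, v3=1: remaining (v1,v2,v4,v6) ∈ {(0,0,0,1); (0,1,0,1); (1,0,0,1); (1,1,0,1)} — 4.
  v5=1, v3=0: remaining (v1,v2,v4,v6) ∈ {(1,0,0,1); (1,1,0,1)} — 2.
  v5=0, v3=1: a clause becomes empty — 0.
  v5=0, v3=0: remaining (v1,v2,v4,v6) ∈ {(0,0,0,0); (0,0,0,1); (0,0,1,0); (0,0,1,1)} — 4.
Total: 4 + 2 + 0 + 4 = 10.

10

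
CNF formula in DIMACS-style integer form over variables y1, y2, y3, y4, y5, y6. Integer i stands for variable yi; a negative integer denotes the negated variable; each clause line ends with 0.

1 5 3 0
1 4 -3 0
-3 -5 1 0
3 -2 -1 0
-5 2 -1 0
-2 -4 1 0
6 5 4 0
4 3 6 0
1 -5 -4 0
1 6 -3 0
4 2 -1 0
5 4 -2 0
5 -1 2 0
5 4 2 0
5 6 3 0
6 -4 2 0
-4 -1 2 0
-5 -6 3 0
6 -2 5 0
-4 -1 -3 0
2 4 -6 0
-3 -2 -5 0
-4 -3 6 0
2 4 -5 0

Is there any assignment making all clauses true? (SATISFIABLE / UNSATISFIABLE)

Set y1 = False and propagate.
Try y2 = False.
Try y3 = True.
  then y4 is forced to True.
  then y5 is forced to False.
  then y6 is forced to True.
Every clause has at least one true literal under this assignment.
So y1=0, y2=0, y3=1, y4=1, y5=0, y6=1 is a satisfying assignment.

SATISFIABLE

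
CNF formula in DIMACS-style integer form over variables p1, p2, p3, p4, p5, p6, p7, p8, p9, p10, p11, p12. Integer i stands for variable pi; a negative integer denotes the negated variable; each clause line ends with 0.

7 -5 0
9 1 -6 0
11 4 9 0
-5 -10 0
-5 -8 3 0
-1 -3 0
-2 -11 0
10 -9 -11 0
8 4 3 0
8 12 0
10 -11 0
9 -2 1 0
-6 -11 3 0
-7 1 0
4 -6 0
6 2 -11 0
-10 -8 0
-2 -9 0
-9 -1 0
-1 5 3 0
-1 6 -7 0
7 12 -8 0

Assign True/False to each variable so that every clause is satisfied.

p12 occurs only positively in the remaining clauses — set p12 = True.
Set p1 = False and propagate.
  then p7 is forced to False.
  then p5 is forced to False.
For the remaining variables, p2 = False, p3 = True, p4 = False, p6 = False, p8 = False, p9 = True, p10 = False, p11 = False works.

p1=F, p2=F, p3=T, p4=F, p5=F, p6=F, p7=F, p8=F, p9=T, p10=F, p11=F, p12=T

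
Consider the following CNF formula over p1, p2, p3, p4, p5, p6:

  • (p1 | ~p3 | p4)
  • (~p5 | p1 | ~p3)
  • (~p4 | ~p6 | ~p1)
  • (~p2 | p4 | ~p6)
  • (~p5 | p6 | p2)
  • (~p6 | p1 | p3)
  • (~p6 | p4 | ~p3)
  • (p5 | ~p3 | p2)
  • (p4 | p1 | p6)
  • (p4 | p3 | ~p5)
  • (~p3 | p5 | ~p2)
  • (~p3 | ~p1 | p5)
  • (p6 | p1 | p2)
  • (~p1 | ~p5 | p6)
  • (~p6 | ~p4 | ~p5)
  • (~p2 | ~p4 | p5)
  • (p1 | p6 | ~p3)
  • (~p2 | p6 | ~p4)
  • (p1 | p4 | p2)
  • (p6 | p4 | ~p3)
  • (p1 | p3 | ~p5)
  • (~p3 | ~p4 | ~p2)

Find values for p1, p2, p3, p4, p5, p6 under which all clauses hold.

p1 = T, p2 = F, p3 = F, p4 = F, p5 = F, p6 = F

Check each clause:
  1. (~p3 | p1 | p4) — p1 is true.
  2. (~p5 | ~p3 | p1) — p1 is true.
  3. (~p6 | ~p4 | ~p1) — ~p6 is true.
  4. (p4 | ~p2 | ~p6) — ~p6 is true.
  5. (p6 | ~p5 | p2) — ~p5 is true.
  6. (~p6 | p3 | p1) — p1 is true.
  7. (~p3 | p4 | ~p6) — ~p6 is true.
  8. (p5 | ~p3 | p2) — ~p3 is true.
  9. (p1 | p4 | p6) — p1 is true.
  10. (p4 | p3 | ~p5) — ~p5 is true.
  11. (~p2 | ~p3 | p5) — ~p3 is true.
  12. (~p3 | p5 | ~p1) — ~p3 is true.
  13. (p2 | p1 | p6) — p1 is true.
  14. (p6 | ~p1 | ~p5) — ~p5 is true.
  15. (~p5 | ~p4 | ~p6) — ~p6 is true.
  16. (~p2 | ~p4 | p5) — ~p4 is true.
  17. (p1 | ~p3 | p6) — p1 is true.
  18. (p6 | ~p4 | ~p2) — ~p4 is true.
  19. (p2 | p4 | p1) — p1 is true.
  20. (~p3 | p6 | p4) — ~p3 is true.
  21. (~p5 | p1 | p3) — p1 is true.
  22. (~p3 | ~p4 | ~p2) — ~p4 is true.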